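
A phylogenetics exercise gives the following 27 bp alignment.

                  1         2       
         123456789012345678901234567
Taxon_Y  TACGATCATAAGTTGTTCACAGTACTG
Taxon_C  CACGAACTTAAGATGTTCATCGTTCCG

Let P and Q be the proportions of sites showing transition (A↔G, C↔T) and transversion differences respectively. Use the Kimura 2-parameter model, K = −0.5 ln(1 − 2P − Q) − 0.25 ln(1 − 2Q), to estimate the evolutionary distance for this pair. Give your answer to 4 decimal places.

Differing sites — 1:T/C (Ti); 6:T/A (Tv); 8:A/T (Tv); 13:T/A (Tv); 20:C/T (Ti); 21:A/C (Tv); 24:A/T (Tv); 26:T/C (Ti).
Of the 8 differences, 3 transitions and 5 transversions over 27 sites: P = 3/27 = 0.111111, Q = 5/27 = 0.185185.
d = −0.5·ln(0.592593) − 0.25·ln(0.629630) = −0.5·(-0.523247) − 0.25·(-0.462623) = 0.3773.

0.3773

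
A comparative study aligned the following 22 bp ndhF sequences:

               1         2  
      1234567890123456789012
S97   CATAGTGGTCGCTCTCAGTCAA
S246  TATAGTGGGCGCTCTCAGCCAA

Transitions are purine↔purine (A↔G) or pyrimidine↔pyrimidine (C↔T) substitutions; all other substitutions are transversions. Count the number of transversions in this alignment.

1

The sequences differ at positions 1 (C/T, transition), 9 (T/G, transversion), 19 (T/C, transition).
Of the 3 differences, 2 transitions and 1 transversion, so the answer is 1.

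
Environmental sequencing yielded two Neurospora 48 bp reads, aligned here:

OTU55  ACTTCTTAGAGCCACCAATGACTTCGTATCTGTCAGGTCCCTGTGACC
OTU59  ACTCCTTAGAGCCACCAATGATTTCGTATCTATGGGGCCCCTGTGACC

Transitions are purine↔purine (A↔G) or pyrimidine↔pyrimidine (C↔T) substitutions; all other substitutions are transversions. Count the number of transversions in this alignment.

Differing sites — 4:T/C (Ti); 22:C/T (Ti); 32:G/A (Ti); 34:C/G (Tv); 35:A/G (Ti); 38:T/C (Ti).
Of the 6 differences, 5 transitions and 1 transversion, so the answer is 1.

1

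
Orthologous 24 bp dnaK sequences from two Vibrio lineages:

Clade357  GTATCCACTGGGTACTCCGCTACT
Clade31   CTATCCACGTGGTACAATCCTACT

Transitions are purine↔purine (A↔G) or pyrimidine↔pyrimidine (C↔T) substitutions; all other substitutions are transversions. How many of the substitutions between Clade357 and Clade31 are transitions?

1

Mismatches occur at site 1 (G→C, transversion), site 9 (T→G, transversion), site 10 (G→T, transversion), site 16 (T→A, transversion), site 17 (C→A, transversion), site 18 (C→T, transition), site 19 (G→C, transversion).
Of the 7 differences, 1 transition and 6 transversions, so the answer is 1.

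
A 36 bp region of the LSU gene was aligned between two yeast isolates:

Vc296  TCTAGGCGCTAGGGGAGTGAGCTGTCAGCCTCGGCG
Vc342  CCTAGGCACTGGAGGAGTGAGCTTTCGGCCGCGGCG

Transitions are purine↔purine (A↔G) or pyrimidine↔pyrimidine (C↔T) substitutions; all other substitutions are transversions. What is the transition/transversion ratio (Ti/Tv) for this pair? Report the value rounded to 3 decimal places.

Differing sites — 1:T/C (Ti); 8:G/A (Ti); 11:A/G (Ti); 13:G/A (Ti); 24:G/T (Tv); 27:A/G (Ti); 31:T/G (Tv).
Of the 7 differences, 5 transitions and 2 transversions, so Ti/Tv = 5/2 = 2.500.

2.500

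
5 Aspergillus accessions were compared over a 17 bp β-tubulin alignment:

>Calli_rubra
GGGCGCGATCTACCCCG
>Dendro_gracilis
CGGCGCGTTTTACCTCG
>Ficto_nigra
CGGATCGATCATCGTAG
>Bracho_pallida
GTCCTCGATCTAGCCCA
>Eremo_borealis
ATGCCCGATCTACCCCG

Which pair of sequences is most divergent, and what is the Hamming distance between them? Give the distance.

11

Pairwise Hamming distances:
  Calli_rubra vs Dendro_gracilis: 4
  Calli_rubra vs Ficto_nigra: 8
  Calli_rubra vs Bracho_pallida: 5
  Calli_rubra vs Eremo_borealis: 3
  Dendro_gracilis vs Ficto_nigra: 8
  Dendro_gracilis vs Bracho_pallida: 9
  Dendro_gracilis vs Eremo_borealis: 6
  Ficto_nigra vs Bracho_pallida: 11
  Ficto_nigra vs Eremo_borealis: 9
  Bracho_pallida vs Eremo_borealis: 5
The largest is 11, between Ficto_nigra and Bracho_pallida.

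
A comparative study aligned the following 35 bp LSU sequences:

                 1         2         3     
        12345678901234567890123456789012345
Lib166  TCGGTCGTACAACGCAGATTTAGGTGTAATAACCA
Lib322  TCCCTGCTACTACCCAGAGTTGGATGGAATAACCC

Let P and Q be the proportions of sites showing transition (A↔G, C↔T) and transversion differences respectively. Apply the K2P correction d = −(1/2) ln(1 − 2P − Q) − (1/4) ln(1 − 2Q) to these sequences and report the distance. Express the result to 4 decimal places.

0.4127

The sequences differ at positions 3 (G/C, transversion), 4 (G/C, transversion), 6 (C/G, transversion), 7 (G/C, transversion), 11 (A/T, transversion), 14 (G/C, transversion), 19 (T/G, transversion), 22 (A/G, transition), 24 (G/A, transition), 27 (T/G, transversion), 35 (A/C, transversion).
Of the 11 differences, 2 transitions and 9 transversions over 35 sites: P = 2/35 = 0.057143, Q = 9/35 = 0.257143.
d = −0.5·ln(0.628571) − 0.25·ln(0.485714) = −0.5·(-0.464306) − 0.25·(-0.722135) = 0.4127.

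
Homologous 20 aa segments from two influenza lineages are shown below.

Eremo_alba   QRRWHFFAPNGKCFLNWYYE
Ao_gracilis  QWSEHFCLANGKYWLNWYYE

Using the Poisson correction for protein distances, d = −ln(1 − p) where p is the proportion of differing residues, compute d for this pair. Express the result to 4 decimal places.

Differing sites — 2:R/W; 3:R/S; 4:W/E; 7:F/C; 8:A/L; 9:P/A; 13:C/Y; 14:F/W.
p = 8/20 = 0.400000.
d = −ln(1 − 0.400000) = −ln(0.600000) = 0.5108.

0.5108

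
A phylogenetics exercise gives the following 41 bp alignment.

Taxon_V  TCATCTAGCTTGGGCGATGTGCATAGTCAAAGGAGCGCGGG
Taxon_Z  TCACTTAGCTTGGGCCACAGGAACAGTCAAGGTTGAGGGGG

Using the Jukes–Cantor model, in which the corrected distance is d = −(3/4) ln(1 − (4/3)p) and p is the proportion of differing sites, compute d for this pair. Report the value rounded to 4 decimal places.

0.4121

The sequences differ at positions 4 (T/C), 5 (C/T), 16 (G/C), 18 (T/C), 19 (G/A), 20 (T/G), 22 (C/A), 24 (T/C), 31 (A/G), 33 (G/T), 34 (A/T), 36 (C/A), 38 (C/G).
p = 13/41 = 0.317073.
d = −0.75 · ln(1 − (4/3)·0.317073) = −0.75 · ln(0.577236) = −0.75 · (-0.549504) = 0.4121.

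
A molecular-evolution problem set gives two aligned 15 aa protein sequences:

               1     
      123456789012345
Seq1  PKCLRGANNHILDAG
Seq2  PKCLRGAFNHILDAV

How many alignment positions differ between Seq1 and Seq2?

2

The sequences differ at positions 8 (N/F), 15 (G/V).
That gives 2 mismatches out of 15 aligned sites, so the Hamming distance is 2.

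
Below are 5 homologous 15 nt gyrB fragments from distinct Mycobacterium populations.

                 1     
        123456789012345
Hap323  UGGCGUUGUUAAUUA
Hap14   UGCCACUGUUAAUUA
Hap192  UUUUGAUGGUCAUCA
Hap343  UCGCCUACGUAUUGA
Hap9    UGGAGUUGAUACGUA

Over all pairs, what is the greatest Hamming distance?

10

Pairwise Hamming distances:
  Hap323 vs Hap14: 3
  Hap323 vs Hap192: 7
  Hap323 vs Hap343: 7
  Hap323 vs Hap9: 4
  Hap14 vs Hap192: 8
  Hap14 vs Hap343: 9
  Hap14 vs Hap9: 7
  Hap192 vs Hap343: 10
  Hap192 vs Hap9: 9
  Hap343 vs Hap9: 9
The largest is 10, between Hap192 and Hap343.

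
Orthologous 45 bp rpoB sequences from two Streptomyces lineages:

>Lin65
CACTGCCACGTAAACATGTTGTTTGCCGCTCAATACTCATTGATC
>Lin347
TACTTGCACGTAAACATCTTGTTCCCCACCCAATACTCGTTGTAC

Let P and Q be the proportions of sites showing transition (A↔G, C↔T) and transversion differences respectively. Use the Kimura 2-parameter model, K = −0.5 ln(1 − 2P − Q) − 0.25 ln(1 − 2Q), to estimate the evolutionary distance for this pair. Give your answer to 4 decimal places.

0.2972

The sequences differ at positions 1 (C/T, transition), 5 (G/T, transversion), 6 (C/G, transversion), 18 (G/C, transversion), 24 (T/C, transition), 25 (G/C, transversion), 28 (G/A, transition), 30 (T/C, transition), 39 (A/G, transition), 43 (A/T, transversion), 44 (T/A, transversion).
Of the 11 differences, 5 transitions and 6 transversions over 45 sites: P = 5/45 = 0.111111, Q = 6/45 = 0.133333.
d = −0.5·ln(0.644445) − 0.25·ln(0.733334) = −0.5·(-0.439366) − 0.25·(-0.310154) = 0.2972.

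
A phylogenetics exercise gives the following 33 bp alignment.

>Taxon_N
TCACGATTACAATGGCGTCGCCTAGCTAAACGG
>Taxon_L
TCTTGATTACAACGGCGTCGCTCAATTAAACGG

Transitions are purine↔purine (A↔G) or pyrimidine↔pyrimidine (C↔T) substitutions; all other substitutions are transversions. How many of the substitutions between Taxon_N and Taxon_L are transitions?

Mismatches occur at site 3 (A→T, transversion), site 4 (C→T, transition), site 13 (T→C, transition), site 22 (C→T, transition), site 23 (T→C, transition), site 25 (G→A, transition), site 26 (C→T, transition).
Of the 7 differences, 6 transitions and 1 transversion, so the answer is 6.

6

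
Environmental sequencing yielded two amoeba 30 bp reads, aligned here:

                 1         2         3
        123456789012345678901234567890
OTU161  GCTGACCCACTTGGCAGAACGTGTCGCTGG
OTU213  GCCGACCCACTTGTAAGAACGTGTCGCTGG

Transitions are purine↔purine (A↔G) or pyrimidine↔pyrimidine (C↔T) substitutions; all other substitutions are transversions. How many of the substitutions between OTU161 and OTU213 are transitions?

1

Mismatches occur at site 3 (T↔C, transition), site 14 (G↔T, transversion), site 15 (C↔A, transversion).
Of the 3 differences, 1 transition and 2 transversions, so the answer is 1.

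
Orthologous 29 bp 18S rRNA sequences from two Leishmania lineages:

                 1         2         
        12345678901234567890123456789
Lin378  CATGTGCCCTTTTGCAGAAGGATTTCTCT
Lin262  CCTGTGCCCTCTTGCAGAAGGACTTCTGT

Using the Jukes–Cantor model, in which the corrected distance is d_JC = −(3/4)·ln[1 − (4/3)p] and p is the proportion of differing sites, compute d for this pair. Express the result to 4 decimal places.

0.1524

Mismatches occur at site 2 (A→C), site 11 (T→C), site 23 (T→C), site 28 (C→G).
p = 4/29 = 0.137931.
d = −0.75 · ln(1 − (4/3)·0.137931) = −0.75 · ln(0.816092) = −0.75 · (-0.203228) = 0.1524.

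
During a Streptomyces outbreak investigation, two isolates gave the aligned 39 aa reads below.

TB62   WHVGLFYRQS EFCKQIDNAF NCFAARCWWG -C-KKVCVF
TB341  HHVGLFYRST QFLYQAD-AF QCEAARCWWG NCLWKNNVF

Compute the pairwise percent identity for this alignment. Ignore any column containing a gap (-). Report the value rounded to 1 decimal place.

66.7%

Excluding the 3 gap columns leaves 36 comparable sites.
Mismatches occur at site 1 (W↔H), site 9 (Q↔S), site 10 (S↔T), site 11 (E↔Q), site 13 (C↔L), site 14 (K↔Y), site 16 (I↔A), site 21 (N↔Q), site 23 (F↔E), site 34 (K↔W), site 36 (V↔N), site 37 (C↔N).
24 of the 36 comparable sites match, so the percent identity is 24/36 × 100 = 66.7%.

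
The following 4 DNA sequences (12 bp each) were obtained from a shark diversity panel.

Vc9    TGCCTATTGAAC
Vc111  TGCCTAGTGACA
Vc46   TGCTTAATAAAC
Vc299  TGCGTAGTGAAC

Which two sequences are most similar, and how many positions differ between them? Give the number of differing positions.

Pairwise Hamming distances:
  Vc9 vs Vc111: 3
  Vc9 vs Vc46: 3
  Vc9 vs Vc299: 2
  Vc111 vs Vc46: 5
  Vc111 vs Vc299: 3
  Vc46 vs Vc299: 3
The smallest is 2, between Vc9 and Vc299.

2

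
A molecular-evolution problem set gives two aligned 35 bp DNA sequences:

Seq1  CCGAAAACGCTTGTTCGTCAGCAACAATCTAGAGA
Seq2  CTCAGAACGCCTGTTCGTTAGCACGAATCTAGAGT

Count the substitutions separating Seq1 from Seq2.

8

Differing sites — 2:C/T; 3:G/C; 5:A/G; 11:T/C; 19:C/T; 24:A/C; 25:C/G; 35:A/T.
That gives 8 mismatches out of 35 aligned sites, so the Hamming distance is 8.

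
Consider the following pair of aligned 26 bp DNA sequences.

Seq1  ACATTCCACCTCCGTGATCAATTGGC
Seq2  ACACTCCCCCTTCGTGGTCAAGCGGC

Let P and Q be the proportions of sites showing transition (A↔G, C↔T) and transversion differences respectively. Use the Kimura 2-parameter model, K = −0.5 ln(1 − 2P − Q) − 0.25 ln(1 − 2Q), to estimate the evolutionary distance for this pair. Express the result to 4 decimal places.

Mismatches occur at site 4 (T→C, transition), site 8 (A→C, transversion), site 12 (C→T, transition), site 17 (A→G, transition), site 22 (T→G, transversion), site 23 (T→C, transition).
Of the 6 differences, 4 transitions and 2 transversions over 26 sites: P = 4/26 = 0.153846, Q = 2/26 = 0.076923.
d = −0.5·ln(0.615385) − 0.25·ln(0.846154) = −0.5·(-0.485507) − 0.25·(-0.167054) = 0.2845.

0.2845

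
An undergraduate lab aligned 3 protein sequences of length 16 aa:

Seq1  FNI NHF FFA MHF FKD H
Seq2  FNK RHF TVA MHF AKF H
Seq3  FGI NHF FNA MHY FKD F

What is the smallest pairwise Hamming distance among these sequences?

Pairwise Hamming distances:
  Seq1 vs Seq2: 6
  Seq1 vs Seq3: 4
  Seq2 vs Seq3: 9
The smallest is 4, between Seq1 and Seq3.

4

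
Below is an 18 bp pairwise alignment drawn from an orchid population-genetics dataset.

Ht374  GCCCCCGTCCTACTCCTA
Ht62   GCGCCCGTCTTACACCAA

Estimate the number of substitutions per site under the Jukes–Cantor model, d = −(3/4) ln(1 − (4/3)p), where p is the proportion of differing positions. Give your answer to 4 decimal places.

The sequences differ at positions 3 (C/G), 10 (C/T), 14 (T/A), 17 (T/A).
p = 4/18 = 0.222222.
d = −0.75 · ln(1 − (4/3)·0.222222) = −0.75 · ln(0.703704) = −0.75 · (-0.351397) = 0.2635.

0.2635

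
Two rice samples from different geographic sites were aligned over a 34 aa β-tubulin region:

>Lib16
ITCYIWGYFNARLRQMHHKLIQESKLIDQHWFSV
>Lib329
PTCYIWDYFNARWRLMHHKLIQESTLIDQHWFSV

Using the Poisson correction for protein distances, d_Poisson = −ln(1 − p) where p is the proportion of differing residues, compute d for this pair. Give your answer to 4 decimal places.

0.1591

Differing sites — 1:I/P; 7:G/D; 13:L/W; 15:Q/L; 25:K/T.
p = 5/34 = 0.147059.
d = −ln(1 − 0.147059) = −ln(0.852941) = 0.1591.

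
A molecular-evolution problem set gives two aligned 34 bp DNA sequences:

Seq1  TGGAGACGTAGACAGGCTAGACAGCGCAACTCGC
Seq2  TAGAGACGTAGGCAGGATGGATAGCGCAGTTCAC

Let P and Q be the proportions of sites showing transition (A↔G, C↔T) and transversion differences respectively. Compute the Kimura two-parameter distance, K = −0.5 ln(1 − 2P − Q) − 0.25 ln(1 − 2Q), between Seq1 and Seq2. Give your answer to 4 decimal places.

0.3061

Mismatches occur at site 2 (G↔A, transition), site 12 (A↔G, transition), site 17 (C↔A, transversion), site 19 (A↔G, transition), site 22 (C↔T, transition), site 29 (A↔G, transition), site 30 (C↔T, transition), site 33 (G↔A, transition).
Of the 8 differences, 7 transitions and 1 transversion over 34 sites: P = 7/34 = 0.205882, Q = 1/34 = 0.029412.
d = −0.5·ln(0.558824) − 0.25·ln(0.941176) = −0.5·(-0.581921) − 0.25·(-0.060625) = 0.3061.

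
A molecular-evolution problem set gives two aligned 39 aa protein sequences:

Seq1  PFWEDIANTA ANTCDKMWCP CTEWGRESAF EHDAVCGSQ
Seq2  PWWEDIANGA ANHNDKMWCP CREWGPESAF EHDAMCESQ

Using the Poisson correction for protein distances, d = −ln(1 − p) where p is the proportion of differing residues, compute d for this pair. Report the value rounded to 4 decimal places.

0.2296

Differing sites — 2:F/W; 9:T/G; 13:T/H; 14:C/N; 22:T/R; 26:R/P; 35:V/M; 37:G/E.
p = 8/39 = 0.205128.
d = −ln(1 − 0.205128) = −ln(0.794872) = 0.2296.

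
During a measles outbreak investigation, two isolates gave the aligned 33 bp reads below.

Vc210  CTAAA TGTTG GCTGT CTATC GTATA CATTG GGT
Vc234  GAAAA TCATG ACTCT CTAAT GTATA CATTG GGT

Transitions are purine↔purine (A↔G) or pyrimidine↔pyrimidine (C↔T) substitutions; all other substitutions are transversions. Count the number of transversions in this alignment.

6

Mismatches occur at site 1 (C/G, transversion), site 2 (T/A, transversion), site 7 (G/C, transversion), site 8 (T/A, transversion), site 11 (G/A, transition), site 14 (G/C, transversion), site 19 (T/A, transversion), site 20 (C/T, transition).
Of the 8 differences, 2 transitions and 6 transversions, so the answer is 6.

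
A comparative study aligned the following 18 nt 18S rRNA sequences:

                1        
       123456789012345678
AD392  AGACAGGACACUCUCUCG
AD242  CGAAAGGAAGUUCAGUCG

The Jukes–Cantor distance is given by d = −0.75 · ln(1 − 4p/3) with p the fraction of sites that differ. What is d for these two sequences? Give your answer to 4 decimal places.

0.5482

Mismatches occur at site 1 (A/C), site 4 (C/A), site 9 (C/A), site 10 (A/G), site 11 (C/U), site 14 (U/A), site 15 (C/G).
p = 7/18 = 0.388889.
d = −0.75 · ln(1 − (4/3)·0.388889) = −0.75 · ln(0.481481) = −0.75 · (-0.730889) = 0.5482.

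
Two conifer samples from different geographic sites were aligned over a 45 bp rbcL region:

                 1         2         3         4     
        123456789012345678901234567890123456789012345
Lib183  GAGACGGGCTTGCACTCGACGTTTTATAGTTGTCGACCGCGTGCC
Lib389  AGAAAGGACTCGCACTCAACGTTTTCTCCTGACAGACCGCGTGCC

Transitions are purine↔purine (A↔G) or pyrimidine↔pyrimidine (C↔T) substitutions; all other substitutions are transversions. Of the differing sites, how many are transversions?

6

The sequences differ at positions 1 (G/A, transition), 2 (A/G, transition), 3 (G/A, transition), 5 (C/A, transversion), 8 (G/A, transition), 11 (T/C, transition), 18 (G/A, transition), 26 (A/C, transversion), 28 (A/C, transversion), 29 (G/C, transversion), 31 (T/G, transversion), 32 (G/A, transition), 33 (T/C, transition), 34 (C/A, transversion).
Of the 14 differences, 8 transitions and 6 transversions, so the answer is 6.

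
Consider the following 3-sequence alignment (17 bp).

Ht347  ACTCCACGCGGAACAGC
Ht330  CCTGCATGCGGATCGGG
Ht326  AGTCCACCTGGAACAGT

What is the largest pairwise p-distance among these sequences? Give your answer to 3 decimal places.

Pairwise Hamming distances:
  Ht347 vs Ht330: 6
  Ht347 vs Ht326: 4
  Ht330 vs Ht326: 9
The largest is 9 mismatches, between Ht330 and Ht326; p = 9/17 = 0.529.

0.529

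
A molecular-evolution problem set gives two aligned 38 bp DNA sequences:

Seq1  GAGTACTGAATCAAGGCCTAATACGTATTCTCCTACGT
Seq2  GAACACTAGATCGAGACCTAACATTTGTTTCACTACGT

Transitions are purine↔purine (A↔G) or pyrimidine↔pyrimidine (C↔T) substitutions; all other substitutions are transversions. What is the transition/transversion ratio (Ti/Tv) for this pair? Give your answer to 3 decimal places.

5.500

The sequences differ at positions 3 (G/A, transition), 4 (T/C, transition), 8 (G/A, transition), 9 (A/G, transition), 13 (A/G, transition), 16 (G/A, transition), 22 (T/C, transition), 24 (C/T, transition), 25 (G/T, transversion), 27 (A/G, transition), 30 (C/T, transition), 31 (T/C, transition), 32 (C/A, transversion).
Of the 13 differences, 11 transitions and 2 transversions, so Ti/Tv = 11/2 = 5.500.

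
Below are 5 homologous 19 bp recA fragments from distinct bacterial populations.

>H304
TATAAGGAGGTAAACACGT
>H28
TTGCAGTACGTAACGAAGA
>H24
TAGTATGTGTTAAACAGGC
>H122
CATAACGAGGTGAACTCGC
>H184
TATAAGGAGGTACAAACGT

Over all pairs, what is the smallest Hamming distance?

2

Pairwise Hamming distances:
  H304 vs H28: 9
  H304 vs H24: 7
  H304 vs H122: 5
  H304 vs H184: 2
  H28 vs H24: 11
  H28 vs H122: 13
  H28 vs H184: 10
  H24 vs H122: 9
  H24 vs H184: 9
  H122 vs H184: 7
The smallest is 2, between H304 and H184.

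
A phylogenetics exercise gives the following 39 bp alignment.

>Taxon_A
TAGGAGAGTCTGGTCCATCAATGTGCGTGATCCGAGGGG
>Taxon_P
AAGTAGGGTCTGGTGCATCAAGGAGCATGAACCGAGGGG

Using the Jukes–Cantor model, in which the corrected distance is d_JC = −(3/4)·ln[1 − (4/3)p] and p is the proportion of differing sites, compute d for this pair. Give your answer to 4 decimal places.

The sequences differ at positions 1 (T/A), 4 (G/T), 7 (A/G), 15 (C/G), 22 (T/G), 24 (T/A), 27 (G/A), 31 (T/A).
p = 8/39 = 0.205128.
d = −0.75 · ln(1 − (4/3)·0.205128) = −0.75 · ln(0.726496) = −0.75 · (-0.319522) = 0.2396.

0.2396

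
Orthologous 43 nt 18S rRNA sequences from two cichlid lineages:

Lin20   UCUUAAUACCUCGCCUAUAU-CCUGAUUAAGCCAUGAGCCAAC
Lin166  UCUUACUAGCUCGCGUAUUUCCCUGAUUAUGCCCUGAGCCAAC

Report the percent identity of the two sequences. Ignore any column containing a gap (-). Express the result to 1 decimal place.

85.7%

Excluding the 1 gap column leaves 42 comparable sites.
Mismatches occur at site 6 (A↔C), site 9 (C↔G), site 15 (C↔G), site 19 (A↔U), site 30 (A↔U), site 34 (A↔C).
36 of the 42 comparable sites match, so the percent identity is 36/42 × 100 = 85.7%.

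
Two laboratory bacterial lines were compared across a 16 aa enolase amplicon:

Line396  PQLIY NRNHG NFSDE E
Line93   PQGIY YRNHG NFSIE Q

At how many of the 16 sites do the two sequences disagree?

4

The sequences differ at positions 3 (L/G), 6 (N/Y), 14 (D/I), 16 (E/Q).
That gives 4 mismatches out of 16 aligned sites, so the Hamming distance is 4.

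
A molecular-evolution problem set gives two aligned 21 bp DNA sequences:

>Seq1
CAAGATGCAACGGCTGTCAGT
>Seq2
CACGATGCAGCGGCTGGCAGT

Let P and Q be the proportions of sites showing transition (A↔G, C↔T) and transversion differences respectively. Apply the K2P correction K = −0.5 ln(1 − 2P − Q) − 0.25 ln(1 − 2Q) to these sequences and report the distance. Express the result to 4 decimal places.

0.1585

Mismatches occur at site 3 (A↔C, transversion), site 10 (A↔G, transition), site 17 (T↔G, transversion).
Of the 3 differences, 1 transition and 2 transversions over 21 sites: P = 1/21 = 0.047619, Q = 2/21 = 0.095238.
d = −0.5·ln(0.809524) − 0.25·ln(0.809524) = −0.5·(-0.211309) − 0.25·(-0.211309) = 0.1585.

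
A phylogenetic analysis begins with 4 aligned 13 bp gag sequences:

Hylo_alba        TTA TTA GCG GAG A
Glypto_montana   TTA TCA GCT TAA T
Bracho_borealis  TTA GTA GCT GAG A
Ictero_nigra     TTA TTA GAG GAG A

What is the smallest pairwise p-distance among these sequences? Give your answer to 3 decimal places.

Pairwise Hamming distances:
  Hylo_alba vs Glypto_montana: 5
  Hylo_alba vs Bracho_borealis: 2
  Hylo_alba vs Ictero_nigra: 1
  Glypto_montana vs Bracho_borealis: 5
  Glypto_montana vs Ictero_nigra: 6
  Bracho_borealis vs Ictero_nigra: 3
The smallest is 1 mismatch, between Hylo_alba and Ictero_nigra; p = 1/13 = 0.077.

0.077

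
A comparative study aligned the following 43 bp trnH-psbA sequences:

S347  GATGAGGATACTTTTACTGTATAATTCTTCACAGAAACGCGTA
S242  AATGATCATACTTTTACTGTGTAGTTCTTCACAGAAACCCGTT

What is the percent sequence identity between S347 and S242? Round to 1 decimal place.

83.7%

Mismatches occur at site 1 (G↔A), site 6 (G↔T), site 7 (G↔C), site 21 (A↔G), site 24 (A↔G), site 39 (G↔C), site 43 (A↔T).
36 of the 43 sites match, so the percent identity is 36/43 × 100 = 83.7%.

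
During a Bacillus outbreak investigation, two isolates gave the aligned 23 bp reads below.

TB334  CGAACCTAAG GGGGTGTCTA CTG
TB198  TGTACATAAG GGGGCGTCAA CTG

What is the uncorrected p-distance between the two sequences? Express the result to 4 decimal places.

Mismatches occur at site 1 (C/T), site 3 (A/T), site 6 (C/A), site 15 (T/C), site 19 (T/A).
There are 5 differences over 23 sites, so p = 5/23 = 0.2174.

0.2174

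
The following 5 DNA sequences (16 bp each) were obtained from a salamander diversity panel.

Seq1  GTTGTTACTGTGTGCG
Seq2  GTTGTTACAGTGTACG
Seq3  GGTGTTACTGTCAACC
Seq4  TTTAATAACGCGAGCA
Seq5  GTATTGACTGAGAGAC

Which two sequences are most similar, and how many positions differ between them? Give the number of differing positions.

Pairwise Hamming distances:
  Seq1 vs Seq2: 2
  Seq1 vs Seq3: 5
  Seq1 vs Seq4: 8
  Seq1 vs Seq5: 7
  Seq2 vs Seq3: 5
  Seq2 vs Seq4: 9
  Seq2 vs Seq5: 9
  Seq3 vs Seq4: 10
  Seq3 vs Seq5: 8
  Seq4 vs Seq5: 10
The smallest is 2, between Seq1 and Seq2.

2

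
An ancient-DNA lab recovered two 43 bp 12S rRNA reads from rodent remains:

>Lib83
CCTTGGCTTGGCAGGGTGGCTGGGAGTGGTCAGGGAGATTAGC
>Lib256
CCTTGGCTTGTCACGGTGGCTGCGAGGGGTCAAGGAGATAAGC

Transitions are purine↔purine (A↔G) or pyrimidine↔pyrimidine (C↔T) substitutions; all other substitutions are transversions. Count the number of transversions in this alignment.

The sequences differ at positions 11 (G/T, transversion), 14 (G/C, transversion), 23 (G/C, transversion), 27 (T/G, transversion), 33 (G/A, transition), 40 (T/A, transversion).
Of the 6 differences, 1 transition and 5 transversions, so the answer is 5.

5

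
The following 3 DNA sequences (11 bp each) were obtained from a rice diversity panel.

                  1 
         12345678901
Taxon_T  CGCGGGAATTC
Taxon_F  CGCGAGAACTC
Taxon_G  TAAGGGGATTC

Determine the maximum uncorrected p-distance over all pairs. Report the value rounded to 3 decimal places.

Pairwise Hamming distances:
  Taxon_T vs Taxon_F: 2
  Taxon_T vs Taxon_G: 4
  Taxon_F vs Taxon_G: 6
The largest is 6 mismatches, between Taxon_F and Taxon_G; p = 6/11 = 0.545.

0.545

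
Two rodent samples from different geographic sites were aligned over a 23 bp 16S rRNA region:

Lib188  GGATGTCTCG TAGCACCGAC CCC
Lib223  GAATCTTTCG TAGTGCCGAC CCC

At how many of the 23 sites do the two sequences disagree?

Mismatches occur at site 2 (G↔A), site 5 (G↔C), site 7 (C↔T), site 14 (C↔T), site 15 (A↔G).
That gives 5 mismatches out of 23 aligned sites, so the Hamming distance is 5.

5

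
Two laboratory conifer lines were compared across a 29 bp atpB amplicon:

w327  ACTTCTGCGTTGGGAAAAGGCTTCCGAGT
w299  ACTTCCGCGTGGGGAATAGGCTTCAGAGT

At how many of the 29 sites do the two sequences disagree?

Differing sites — 6:T/C; 11:T/G; 17:A/T; 25:C/A.
That gives 4 mismatches out of 29 aligned sites, so the Hamming distance is 4.

4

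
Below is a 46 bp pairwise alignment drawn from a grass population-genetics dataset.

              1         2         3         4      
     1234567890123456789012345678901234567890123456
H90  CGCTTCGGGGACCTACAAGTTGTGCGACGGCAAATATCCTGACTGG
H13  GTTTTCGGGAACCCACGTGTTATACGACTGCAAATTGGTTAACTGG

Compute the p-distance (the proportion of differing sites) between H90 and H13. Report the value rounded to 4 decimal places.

0.3261

Mismatches occur at site 1 (C→G), site 2 (G→T), site 3 (C→T), site 10 (G→A), site 14 (T→C), site 17 (A→G), site 18 (A→T), site 22 (G→A), site 24 (G→A), site 29 (G→T), site 36 (A→T), site 37 (T→G), site 38 (C→G), site 39 (C→T), site 41 (G→A).
There are 15 differences over 46 sites, so p = 15/46 = 0.3261.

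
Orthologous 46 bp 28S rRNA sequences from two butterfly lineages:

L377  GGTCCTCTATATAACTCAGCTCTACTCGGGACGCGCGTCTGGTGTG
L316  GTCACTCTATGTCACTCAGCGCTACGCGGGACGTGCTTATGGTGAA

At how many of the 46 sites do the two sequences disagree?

Mismatches occur at site 2 (G/T), site 3 (T/C), site 4 (C/A), site 11 (A/G), site 13 (A/C), site 21 (T/G), site 26 (T/G), site 34 (C/T), site 37 (G/T), site 39 (C/A), site 45 (T/A), site 46 (G/A).
That gives 12 mismatches out of 46 aligned sites, so the Hamming distance is 12.

12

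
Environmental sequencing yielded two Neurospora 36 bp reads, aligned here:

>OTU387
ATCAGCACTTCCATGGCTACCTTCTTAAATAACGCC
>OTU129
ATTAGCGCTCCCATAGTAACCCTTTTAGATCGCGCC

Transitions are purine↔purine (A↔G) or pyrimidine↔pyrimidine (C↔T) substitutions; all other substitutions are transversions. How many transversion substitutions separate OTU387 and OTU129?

Differing sites — 3:C/T (Ti); 7:A/G (Ti); 10:T/C (Ti); 15:G/A (Ti); 17:C/T (Ti); 18:T/A (Tv); 22:T/C (Ti); 24:C/T (Ti); 28:A/G (Ti); 31:A/C (Tv); 32:A/G (Ti).
Of the 11 differences, 9 transitions and 2 transversions, so the answer is 2.

2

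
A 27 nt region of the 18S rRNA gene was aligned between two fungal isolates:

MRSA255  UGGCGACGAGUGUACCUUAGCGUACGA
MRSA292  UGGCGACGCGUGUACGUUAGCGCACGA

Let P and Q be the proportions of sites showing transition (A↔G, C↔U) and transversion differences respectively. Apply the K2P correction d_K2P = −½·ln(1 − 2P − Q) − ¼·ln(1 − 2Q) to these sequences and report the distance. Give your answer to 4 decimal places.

0.1203

Differing sites — 9:A/C (Tv); 16:C/G (Tv); 23:U/C (Ti).
Of the 3 differences, 1 transition and 2 transversions over 27 sites: P = 1/27 = 0.037037, Q = 2/27 = 0.074074.
d = −0.5·ln(0.851852) − 0.25·ln(0.851852) = −0.5·(-0.160342) − 0.25·(-0.160342) = 0.1203.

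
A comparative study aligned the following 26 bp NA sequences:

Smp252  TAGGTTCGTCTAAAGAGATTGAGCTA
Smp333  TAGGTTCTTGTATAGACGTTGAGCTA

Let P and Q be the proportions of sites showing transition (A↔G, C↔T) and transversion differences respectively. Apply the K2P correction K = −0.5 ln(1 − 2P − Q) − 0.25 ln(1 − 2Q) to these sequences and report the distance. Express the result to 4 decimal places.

Mismatches occur at site 8 (G↔T, transversion), site 10 (C↔G, transversion), site 13 (A↔T, transversion), site 17 (G↔C, transversion), site 18 (A↔G, transition).
Of the 5 differences, 1 transition and 4 transversions over 26 sites: P = 1/26 = 0.038462, Q = 4/26 = 0.153846.
d = −0.5·ln(0.769230) − 0.25·ln(0.692308) = −0.5·(-0.262365) − 0.25·(-0.367724) = 0.2231.

0.2231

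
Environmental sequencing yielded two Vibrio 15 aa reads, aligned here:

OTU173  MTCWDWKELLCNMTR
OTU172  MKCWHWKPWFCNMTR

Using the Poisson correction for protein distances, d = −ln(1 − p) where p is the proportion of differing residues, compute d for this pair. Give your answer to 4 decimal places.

0.4055

Mismatches occur at site 2 (T/K), site 5 (D/H), site 8 (E/P), site 9 (L/W), site 10 (L/F).
p = 5/15 = 0.333333.
d = −ln(1 − 0.333333) = −ln(0.666667) = 0.4055.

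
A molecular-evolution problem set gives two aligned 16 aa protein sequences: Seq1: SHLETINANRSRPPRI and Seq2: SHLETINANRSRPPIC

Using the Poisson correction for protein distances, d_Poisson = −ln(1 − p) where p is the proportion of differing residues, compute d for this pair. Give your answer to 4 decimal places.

Mismatches occur at site 15 (R/I), site 16 (I/C).
p = 2/16 = 0.125000.
d = −ln(1 − 0.125000) = −ln(0.875000) = 0.1335.

0.1335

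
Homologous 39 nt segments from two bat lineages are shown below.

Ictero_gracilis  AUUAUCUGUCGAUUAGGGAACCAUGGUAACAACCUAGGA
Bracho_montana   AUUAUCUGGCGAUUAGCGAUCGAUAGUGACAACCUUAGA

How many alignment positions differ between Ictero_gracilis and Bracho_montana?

Differing sites — 9:U/G; 17:G/C; 20:A/U; 22:C/G; 25:G/A; 28:A/G; 36:A/U; 37:G/A.
That gives 8 mismatches out of 39 aligned sites, so the Hamming distance is 8.

8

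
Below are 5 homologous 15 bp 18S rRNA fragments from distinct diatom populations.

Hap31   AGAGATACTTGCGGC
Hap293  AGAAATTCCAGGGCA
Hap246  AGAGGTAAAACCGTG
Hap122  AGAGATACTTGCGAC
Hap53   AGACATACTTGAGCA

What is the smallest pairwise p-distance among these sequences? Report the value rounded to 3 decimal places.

Pairwise Hamming distances:
  Hap31 vs Hap293: 7
  Hap31 vs Hap246: 7
  Hap31 vs Hap122: 1
  Hap31 vs Hap53: 4
  Hap293 vs Hap246: 9
  Hap293 vs Hap122: 7
  Hap293 vs Hap53: 5
  Hap246 vs Hap122: 7
  Hap246 vs Hap53: 9
  Hap122 vs Hap53: 4
The smallest is 1 mismatch, between Hap31 and Hap122; p = 1/15 = 0.067.

0.067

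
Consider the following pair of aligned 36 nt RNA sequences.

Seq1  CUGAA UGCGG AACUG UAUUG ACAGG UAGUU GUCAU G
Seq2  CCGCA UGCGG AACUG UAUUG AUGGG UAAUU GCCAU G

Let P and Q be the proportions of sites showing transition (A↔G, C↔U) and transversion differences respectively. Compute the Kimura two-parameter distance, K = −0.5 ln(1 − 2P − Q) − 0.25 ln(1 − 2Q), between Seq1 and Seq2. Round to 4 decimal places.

0.1966

Mismatches occur at site 2 (U↔C, transition), site 4 (A↔C, transversion), site 22 (C↔U, transition), site 23 (A↔G, transition), site 28 (G↔A, transition), site 32 (U↔C, transition).
Of the 6 differences, 5 transitions and 1 transversion over 36 sites: P = 5/36 = 0.138889, Q = 1/36 = 0.027778.
d = −0.5·ln(0.694444) − 0.25·ln(0.944444) = −0.5·(-0.364644) − 0.25·(-0.057159) = 0.1966.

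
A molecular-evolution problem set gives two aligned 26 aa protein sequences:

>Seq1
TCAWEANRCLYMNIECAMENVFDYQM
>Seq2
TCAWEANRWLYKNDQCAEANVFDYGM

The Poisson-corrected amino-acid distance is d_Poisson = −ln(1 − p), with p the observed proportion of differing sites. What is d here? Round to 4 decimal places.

0.3137

Differing sites — 9:C/W; 12:M/K; 14:I/D; 15:E/Q; 18:M/E; 19:E/A; 25:Q/G.
p = 7/26 = 0.269231.
d = −ln(1 − 0.269231) = −ln(0.730769) = 0.3137.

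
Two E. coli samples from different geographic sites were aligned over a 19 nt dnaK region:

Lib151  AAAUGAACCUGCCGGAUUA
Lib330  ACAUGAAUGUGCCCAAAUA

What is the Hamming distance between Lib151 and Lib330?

6

Mismatches occur at site 2 (A/C), site 8 (C/U), site 9 (C/G), site 14 (G/C), site 15 (G/A), site 17 (U/A).
That gives 6 mismatches out of 19 aligned sites, so the Hamming distance is 6.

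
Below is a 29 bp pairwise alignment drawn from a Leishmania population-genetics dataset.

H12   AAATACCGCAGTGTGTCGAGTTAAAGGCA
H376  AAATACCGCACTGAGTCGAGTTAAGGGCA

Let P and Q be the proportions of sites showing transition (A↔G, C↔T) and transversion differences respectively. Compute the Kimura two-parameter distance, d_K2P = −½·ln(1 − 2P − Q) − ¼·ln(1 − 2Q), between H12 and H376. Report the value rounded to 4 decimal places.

0.1113

Mismatches occur at site 11 (G/C, transversion), site 14 (T/A, transversion), site 25 (A/G, transition).
Of the 3 differences, 1 transition and 2 transversions over 29 sites: P = 1/29 = 0.034483, Q = 2/29 = 0.068966.
d = −0.5·ln(0.862068) − 0.25·ln(0.862068) = −0.5·(-0.148421) − 0.25·(-0.148421) = 0.1113.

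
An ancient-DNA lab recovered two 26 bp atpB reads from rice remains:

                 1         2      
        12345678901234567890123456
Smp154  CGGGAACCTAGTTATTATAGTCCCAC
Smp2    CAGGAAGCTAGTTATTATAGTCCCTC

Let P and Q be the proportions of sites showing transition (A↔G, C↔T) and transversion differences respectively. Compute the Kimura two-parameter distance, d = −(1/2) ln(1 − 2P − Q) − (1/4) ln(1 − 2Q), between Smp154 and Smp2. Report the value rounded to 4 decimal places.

0.1253

The sequences differ at positions 2 (G/A, transition), 7 (C/G, transversion), 25 (A/T, transversion).
Of the 3 differences, 1 transition and 2 transversions over 26 sites: P = 1/26 = 0.038462, Q = 2/26 = 0.076923.
d = −0.5·ln(0.846153) − 0.25·ln(0.846154) = −0.5·(-0.167055) − 0.25·(-0.167054) = 0.1253.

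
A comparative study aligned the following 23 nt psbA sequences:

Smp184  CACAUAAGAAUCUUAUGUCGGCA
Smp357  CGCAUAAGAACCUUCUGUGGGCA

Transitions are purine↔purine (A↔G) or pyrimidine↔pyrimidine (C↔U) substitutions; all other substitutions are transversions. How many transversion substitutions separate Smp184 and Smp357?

Mismatches occur at site 2 (A↔G, transition), site 11 (U↔C, transition), site 15 (A↔C, transversion), site 19 (C↔G, transversion).
Of the 4 differences, 2 transitions and 2 transversions, so the answer is 2.

2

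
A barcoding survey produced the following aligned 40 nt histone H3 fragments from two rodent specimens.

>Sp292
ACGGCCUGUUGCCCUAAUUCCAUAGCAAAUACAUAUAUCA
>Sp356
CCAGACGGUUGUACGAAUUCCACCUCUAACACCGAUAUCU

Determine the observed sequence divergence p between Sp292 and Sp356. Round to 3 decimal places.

0.375

The sequences differ at positions 1 (A/C), 3 (G/A), 5 (C/A), 7 (U/G), 12 (C/U), 13 (C/A), 15 (U/G), 23 (U/C), 24 (A/C), 25 (G/U), 27 (A/U), 30 (U/C), 33 (A/C), 34 (U/G), 40 (A/U).
There are 15 differences over 40 sites, so p = 15/40 = 0.375.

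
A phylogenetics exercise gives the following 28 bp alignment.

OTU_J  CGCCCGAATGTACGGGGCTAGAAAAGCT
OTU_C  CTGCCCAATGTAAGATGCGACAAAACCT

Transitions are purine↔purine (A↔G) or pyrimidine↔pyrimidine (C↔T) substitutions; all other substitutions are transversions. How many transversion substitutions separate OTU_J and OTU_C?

8

Differing sites — 2:G/T (Tv); 3:C/G (Tv); 6:G/C (Tv); 13:C/A (Tv); 15:G/A (Ti); 16:G/T (Tv); 19:T/G (Tv); 21:G/C (Tv); 26:G/C (Tv).
Of the 9 differences, 1 transition and 8 transversions, so the answer is 8.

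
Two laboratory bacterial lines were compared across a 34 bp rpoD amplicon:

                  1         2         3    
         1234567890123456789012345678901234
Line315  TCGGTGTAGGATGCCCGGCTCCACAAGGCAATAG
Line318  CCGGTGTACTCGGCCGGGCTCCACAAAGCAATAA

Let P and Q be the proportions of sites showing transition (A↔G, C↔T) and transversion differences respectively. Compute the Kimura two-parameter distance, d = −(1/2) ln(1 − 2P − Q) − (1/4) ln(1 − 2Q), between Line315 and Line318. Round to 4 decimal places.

The sequences differ at positions 1 (T/C, transition), 9 (G/C, transversion), 10 (G/T, transversion), 11 (A/C, transversion), 12 (T/G, transversion), 16 (C/G, transversion), 27 (G/A, transition), 34 (G/A, transition).
Of the 8 differences, 3 transitions and 5 transversions over 34 sites: P = 3/34 = 0.088235, Q = 5/34 = 0.147059.
d = −0.5·ln(0.676471) − 0.25·ln(0.705882) = −0.5·(-0.390866) − 0.25·(-0.348307) = 0.2825.

0.2825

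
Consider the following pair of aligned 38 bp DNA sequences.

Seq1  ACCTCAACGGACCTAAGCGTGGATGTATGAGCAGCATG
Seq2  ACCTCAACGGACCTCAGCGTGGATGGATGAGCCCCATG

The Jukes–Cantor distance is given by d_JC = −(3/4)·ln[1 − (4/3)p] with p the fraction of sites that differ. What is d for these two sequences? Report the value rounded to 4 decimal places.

0.1134

Mismatches occur at site 15 (A/C), site 26 (T/G), site 33 (A/C), site 34 (G/C).
p = 4/38 = 0.105263.
d = −0.75 · ln(1 − (4/3)·0.105263) = −0.75 · ln(0.859649) = −0.75 · (-0.151231) = 0.1134.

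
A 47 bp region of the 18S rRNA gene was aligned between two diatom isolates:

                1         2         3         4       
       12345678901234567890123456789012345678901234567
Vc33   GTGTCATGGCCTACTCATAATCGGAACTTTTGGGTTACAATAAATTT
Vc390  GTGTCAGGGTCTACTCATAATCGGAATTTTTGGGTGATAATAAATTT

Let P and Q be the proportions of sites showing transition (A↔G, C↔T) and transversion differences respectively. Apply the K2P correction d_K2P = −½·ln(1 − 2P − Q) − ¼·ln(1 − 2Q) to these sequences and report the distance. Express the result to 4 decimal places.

0.1155

The sequences differ at positions 7 (T/G, transversion), 10 (C/T, transition), 27 (C/T, transition), 36 (T/G, transversion), 38 (C/T, transition).
Of the 5 differences, 3 transitions and 2 transversions over 47 sites: P = 3/47 = 0.063830, Q = 2/47 = 0.042553.
d = −0.5·ln(0.829787) − 0.25·ln(0.914894) = −0.5·(-0.186586) − 0.25·(-0.088947) = 0.1155.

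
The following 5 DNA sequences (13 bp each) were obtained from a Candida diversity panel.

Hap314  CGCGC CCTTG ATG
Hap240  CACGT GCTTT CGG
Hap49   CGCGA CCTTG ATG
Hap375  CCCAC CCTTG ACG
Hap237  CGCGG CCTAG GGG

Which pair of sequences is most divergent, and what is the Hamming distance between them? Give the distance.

7

Pairwise Hamming distances:
  Hap314 vs Hap240: 6
  Hap314 vs Hap49: 1
  Hap314 vs Hap375: 3
  Hap314 vs Hap237: 4
  Hap240 vs Hap49: 6
  Hap240 vs Hap375: 7
  Hap240 vs Hap237: 6
  Hap49 vs Hap375: 4
  Hap49 vs Hap237: 4
  Hap375 vs Hap237: 6
The largest is 7, between Hap240 and Hap375.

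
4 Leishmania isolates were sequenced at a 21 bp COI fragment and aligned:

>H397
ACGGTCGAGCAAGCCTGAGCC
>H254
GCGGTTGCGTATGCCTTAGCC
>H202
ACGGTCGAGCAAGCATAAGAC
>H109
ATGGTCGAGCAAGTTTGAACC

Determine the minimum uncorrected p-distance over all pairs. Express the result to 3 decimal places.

Pairwise Hamming distances:
  H397 vs H254: 6
  H397 vs H202: 3
  H397 vs H109: 4
  H254 vs H202: 8
  H254 vs H109: 10
  H202 vs H109: 6
The smallest is 3 mismatches, between H397 and H202; p = 3/21 = 0.143.

0.143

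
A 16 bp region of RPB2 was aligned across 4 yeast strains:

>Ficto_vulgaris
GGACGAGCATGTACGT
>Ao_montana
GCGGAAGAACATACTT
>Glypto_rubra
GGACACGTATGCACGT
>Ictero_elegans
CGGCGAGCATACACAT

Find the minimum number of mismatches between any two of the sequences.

4

Pairwise Hamming distances:
  Ficto_vulgaris vs Ao_montana: 8
  Ficto_vulgaris vs Glypto_rubra: 4
  Ficto_vulgaris vs Ictero_elegans: 5
  Ao_montana vs Glypto_rubra: 9
  Ao_montana vs Ictero_elegans: 8
  Glypto_rubra vs Ictero_elegans: 7
The smallest is 4, between Ficto_vulgaris and Glypto_rubra.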